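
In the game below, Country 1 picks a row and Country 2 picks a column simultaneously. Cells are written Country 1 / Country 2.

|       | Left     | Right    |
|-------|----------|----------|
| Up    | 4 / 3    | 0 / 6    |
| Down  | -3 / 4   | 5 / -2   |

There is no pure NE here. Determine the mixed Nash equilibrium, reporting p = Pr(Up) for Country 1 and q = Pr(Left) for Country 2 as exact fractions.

p = 2/3, q = 5/12

Each player's mixing probability is pinned down by making the *other* player indifferent.
Country 2 indifferent between Left and Right: p·3 + (1−p)·4 = p·6 + (1−p)·(-2) ⟹ 4 + (-1)p = (-2) + 8p ⟹ p = 2/3.
Country 1 indifferent between Up and Down: q·4 + (1−q)·0 = q·(-3) + (1−q)·5 ⟹ 0 + 4q = 5 + (-8)q ⟹ q = 5/12.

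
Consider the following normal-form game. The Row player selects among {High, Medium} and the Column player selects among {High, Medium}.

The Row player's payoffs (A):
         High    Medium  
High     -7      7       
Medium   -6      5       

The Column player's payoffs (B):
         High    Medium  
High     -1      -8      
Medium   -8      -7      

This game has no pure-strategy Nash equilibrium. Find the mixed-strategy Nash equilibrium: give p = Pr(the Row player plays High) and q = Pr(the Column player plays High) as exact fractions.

In a mixed NE each player is indifferent between their pure strategies, so the opponent's mix sets the indifference.
The Column player indifferent between High and Medium: p·(-1) + (1−p)·(-8) = p·(-8) + (1−p)·(-7) ⟹ (-8) + 7p = (-7) + (-1)p ⟹ p = 1/8.
The Row player indifferent between High and Medium: q·(-7) + (1−q)·7 = q·(-6) + (1−q)·5 ⟹ 7 + (-14)q = 5 + (-11)q ⟹ q = 2/3.

p = 1/8, q = 2/3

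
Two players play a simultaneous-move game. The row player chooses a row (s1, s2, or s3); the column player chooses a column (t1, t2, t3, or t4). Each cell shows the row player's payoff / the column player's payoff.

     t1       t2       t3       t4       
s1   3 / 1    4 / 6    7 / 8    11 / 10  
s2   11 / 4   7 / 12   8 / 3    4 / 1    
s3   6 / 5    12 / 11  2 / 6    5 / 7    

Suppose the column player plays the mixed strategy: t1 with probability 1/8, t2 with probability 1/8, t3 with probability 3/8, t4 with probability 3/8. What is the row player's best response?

The row player's best reply maximizes expected payoff against the mix.
s1: (1/8)·3 + (1/8)·4 + (3/8)·7 + (3/8)·11 = 61/8
s2: (1/8)·11 + (1/8)·7 + (3/8)·8 + (3/8)·4 = 27/4
s3: (1/8)·6 + (1/8)·12 + (3/8)·2 + (3/8)·5 = 39/8
Highest expected payoff is 61/8, from s1.

s1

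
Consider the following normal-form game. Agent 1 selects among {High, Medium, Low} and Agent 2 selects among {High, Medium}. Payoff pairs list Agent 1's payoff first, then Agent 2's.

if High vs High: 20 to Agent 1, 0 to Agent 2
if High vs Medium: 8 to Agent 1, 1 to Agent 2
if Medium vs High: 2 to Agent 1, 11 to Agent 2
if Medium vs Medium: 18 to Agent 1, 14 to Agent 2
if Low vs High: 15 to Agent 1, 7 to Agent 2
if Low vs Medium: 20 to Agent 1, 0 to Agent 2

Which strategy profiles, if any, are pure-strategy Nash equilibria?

A profile is a Nash equilibrium when each player is best-responding to the other.
Agent 1's best responses — vs High: High (payoff 20); vs Medium: Low (payoff 20).
Agent 2's best responses — vs High: Medium (payoff 1); vs Medium: Medium (payoff 14); vs Low: High (payoff 7).
No cell has both players best-responding. For instance, Agent 1's best reply to Medium is Low, but against Low Agent 2 prefers High over Medium.

There is no pure-strategy Nash equilibrium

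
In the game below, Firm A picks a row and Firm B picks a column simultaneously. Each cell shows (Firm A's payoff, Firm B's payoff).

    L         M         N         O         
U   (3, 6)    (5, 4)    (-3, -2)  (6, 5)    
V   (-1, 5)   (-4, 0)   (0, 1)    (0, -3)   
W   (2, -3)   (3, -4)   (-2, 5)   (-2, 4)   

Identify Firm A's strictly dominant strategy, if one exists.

No strictly dominant strategy

A strategy is strictly dominant if it gives Firm A a strictly higher payoff than every other strategy, against every choice by the opponent.
U is not dominant: against N, V gives 0 > -3.
V is not dominant: against L, U gives 3 > -1.
W is not dominant: against L, U gives 3 > 2.
No single strategy is best against every opponent action.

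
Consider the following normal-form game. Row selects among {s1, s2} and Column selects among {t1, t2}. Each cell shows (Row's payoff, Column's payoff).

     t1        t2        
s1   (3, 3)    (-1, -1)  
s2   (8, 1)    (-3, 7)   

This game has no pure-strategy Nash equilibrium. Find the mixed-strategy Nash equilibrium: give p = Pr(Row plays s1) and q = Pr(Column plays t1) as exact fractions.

Each player's mixing probability is pinned down by making the *other* player indifferent.
Column indifferent between t1 and t2: p·3 + (1−p)·1 = p·(-1) + (1−p)·7 ⟹ 1 + 2p = 7 + (-8)p ⟹ p = 3/5.
Row indifferent between s1 and s2: q·3 + (1−q)·(-1) = q·8 + (1−q)·(-3) ⟹ (-1) + 4q = (-3) + 11q ⟹ q = 2/7.

p = 3/5, q = 2/7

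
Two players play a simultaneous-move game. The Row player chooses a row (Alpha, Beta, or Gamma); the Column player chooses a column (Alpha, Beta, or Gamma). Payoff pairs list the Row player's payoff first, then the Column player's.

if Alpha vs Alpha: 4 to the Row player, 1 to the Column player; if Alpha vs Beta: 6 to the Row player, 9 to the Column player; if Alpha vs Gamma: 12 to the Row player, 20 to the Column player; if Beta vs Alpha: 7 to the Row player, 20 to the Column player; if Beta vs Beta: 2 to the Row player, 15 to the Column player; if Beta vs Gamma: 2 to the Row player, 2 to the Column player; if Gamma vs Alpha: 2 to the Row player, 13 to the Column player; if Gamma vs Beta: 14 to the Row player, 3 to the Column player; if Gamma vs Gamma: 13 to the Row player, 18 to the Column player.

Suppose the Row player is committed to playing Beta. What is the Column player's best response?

Alpha

With the Row player fixed at Beta, the Column player's payoffs are: Alpha → 20, Beta → 15, Gamma → 2.
The maximum is 20, achieved by Alpha.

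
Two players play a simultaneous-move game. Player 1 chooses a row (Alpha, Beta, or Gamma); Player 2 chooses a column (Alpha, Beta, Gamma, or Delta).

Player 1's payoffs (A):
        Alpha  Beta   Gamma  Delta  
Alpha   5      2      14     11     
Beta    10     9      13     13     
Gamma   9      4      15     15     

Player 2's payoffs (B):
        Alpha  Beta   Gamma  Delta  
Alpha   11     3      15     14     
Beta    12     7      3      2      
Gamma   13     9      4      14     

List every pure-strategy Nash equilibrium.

Check mutual best responses: a cell is a NE iff neither player can gain by unilaterally deviating.
Player 1's best responses — vs Alpha: Beta (payoff 10); vs Beta: Beta (payoff 9); vs Gamma: Gamma (payoff 15); vs Delta: Gamma (payoff 15).
Player 2's best responses — vs Alpha: Gamma (payoff 15); vs Beta: Alpha (payoff 12); vs Gamma: Delta (payoff 14).
Mutual best responses occur at (Beta, Alpha) and (Gamma, Delta); at each, neither player gains by switching.

(Beta, Alpha) and (Gamma, Delta)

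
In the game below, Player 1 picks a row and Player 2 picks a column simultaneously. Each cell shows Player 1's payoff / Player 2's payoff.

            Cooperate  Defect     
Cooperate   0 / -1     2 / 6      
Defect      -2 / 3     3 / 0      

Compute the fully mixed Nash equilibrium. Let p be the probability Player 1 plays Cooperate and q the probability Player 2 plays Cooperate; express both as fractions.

p = 3/10, q = 1/3

Each player's mixing probability is pinned down by making the *other* player indifferent.
Player 2 indifferent between Cooperate and Defect: p·(-1) + (1−p)·3 = p·6 + (1−p)·0 ⟹ 3 + (-4)p = 0 + 6p ⟹ p = 3/10.
Player 1 indifferent between Cooperate and Defect: q·0 + (1−q)·2 = q·(-2) + (1−q)·3 ⟹ 2 + (-2)q = 3 + (-5)q ⟹ q = 1/3.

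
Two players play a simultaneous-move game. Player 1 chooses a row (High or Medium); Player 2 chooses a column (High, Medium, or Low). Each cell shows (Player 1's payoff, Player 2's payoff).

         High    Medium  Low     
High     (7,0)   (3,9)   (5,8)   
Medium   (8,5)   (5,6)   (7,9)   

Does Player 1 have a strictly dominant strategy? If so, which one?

Medium

A strategy is strictly dominant if it gives Player 1 a strictly higher payoff than every other strategy, against every choice by the opponent.
Medium strictly dominates: vs High: 8 > 7; vs Medium: 5 > 3; vs Low: 7 > 5.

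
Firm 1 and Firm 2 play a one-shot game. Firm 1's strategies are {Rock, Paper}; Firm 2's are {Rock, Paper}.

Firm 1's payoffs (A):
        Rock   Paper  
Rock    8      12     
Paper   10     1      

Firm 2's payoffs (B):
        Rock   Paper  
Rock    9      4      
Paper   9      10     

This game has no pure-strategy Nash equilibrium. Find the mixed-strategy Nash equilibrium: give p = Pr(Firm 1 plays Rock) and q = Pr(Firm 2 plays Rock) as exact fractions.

p = 1/6, q = 11/13

Each player's mixing probability is pinned down by making the *other* player indifferent.
Firm 2 indifferent between Rock and Paper: p·9 + (1−p)·9 = p·4 + (1−p)·10 ⟹ 9 + 0p = 10 + (-6)p ⟹ p = 1/6.
Firm 1 indifferent between Rock and Paper: q·8 + (1−q)·12 = q·10 + (1−q)·1 ⟹ 12 + (-4)q = 1 + 9q ⟹ q = 11/13.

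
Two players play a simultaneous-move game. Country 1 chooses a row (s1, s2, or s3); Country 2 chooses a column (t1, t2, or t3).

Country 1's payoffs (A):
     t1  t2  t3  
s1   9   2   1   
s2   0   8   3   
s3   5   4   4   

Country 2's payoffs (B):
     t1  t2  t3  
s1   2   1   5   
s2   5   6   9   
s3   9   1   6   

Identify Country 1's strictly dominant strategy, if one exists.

No strictly dominant strategy

Check whether one of Country 1's strategies beats all alternatives regardless of what the opponent does.
s1 is not dominant: against t2, s2 gives 8 > 2.
s2 is not dominant: against t1, s1 gives 9 > 0.
s3 is not dominant: against t1, s1 gives 9 > 5.
No single strategy is best against every opponent action.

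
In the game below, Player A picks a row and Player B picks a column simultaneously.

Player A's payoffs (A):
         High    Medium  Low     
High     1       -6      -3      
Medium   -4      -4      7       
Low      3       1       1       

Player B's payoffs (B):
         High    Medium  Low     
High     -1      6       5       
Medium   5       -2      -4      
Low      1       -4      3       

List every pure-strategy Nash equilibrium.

Check mutual best responses: a cell is a NE iff neither player can gain by unilaterally deviating.
Player A's best responses — vs High: Low (payoff 3); vs Medium: Low (payoff 1); vs Low: Medium (payoff 7).
Player B's best responses — vs High: Medium (payoff 6); vs Medium: High (payoff 5); vs Low: Low (payoff 3).
No cell has both players best-responding. For instance, Player A's best reply to Low is Medium, but against Medium Player B prefers High over Low.

No pure-strategy Nash equilibrium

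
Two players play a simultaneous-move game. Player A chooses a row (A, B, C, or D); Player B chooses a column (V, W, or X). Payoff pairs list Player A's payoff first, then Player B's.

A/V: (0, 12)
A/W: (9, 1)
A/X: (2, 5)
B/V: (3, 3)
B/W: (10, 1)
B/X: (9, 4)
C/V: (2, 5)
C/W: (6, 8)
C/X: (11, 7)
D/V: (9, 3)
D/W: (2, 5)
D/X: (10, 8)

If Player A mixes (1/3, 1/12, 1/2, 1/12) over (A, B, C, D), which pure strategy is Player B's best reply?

Player B's best reply maximizes expected payoff against the mix.
V: (1/3)·12 + (1/12)·3 + (1/2)·5 + (1/12)·3 = 7
W: (1/3)·1 + (1/12)·1 + (1/2)·8 + (1/12)·5 = 29/6
X: (1/3)·5 + (1/12)·4 + (1/2)·7 + (1/12)·8 = 37/6
Highest expected payoff is 7, from V.

V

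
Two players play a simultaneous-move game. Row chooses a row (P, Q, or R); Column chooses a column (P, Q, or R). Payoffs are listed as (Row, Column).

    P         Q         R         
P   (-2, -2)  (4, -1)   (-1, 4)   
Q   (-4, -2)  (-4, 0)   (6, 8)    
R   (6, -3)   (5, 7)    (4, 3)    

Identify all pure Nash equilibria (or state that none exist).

(Q, R) and (R, Q)

Check mutual best responses: a cell is a NE iff neither player can gain by unilaterally deviating.
Row's best responses — vs P: R (payoff 6); vs Q: R (payoff 5); vs R: Q (payoff 6).
Column's best responses — vs P: R (payoff 4); vs Q: R (payoff 8); vs R: Q (payoff 7).
Mutual best responses occur at (Q, R) and (R, Q); at each, neither player gains by switching.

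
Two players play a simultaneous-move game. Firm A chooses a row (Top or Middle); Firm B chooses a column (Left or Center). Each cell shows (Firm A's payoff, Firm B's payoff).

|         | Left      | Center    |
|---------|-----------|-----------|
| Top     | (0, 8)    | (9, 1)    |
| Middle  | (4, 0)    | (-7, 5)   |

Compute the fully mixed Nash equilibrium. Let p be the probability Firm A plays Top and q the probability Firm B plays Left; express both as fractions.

In a mixed NE each player is indifferent between their pure strategies, so the opponent's mix sets the indifference.
Firm B indifferent between Left and Center: p·8 + (1−p)·0 = p·1 + (1−p)·5 ⟹ 0 + 8p = 5 + (-4)p ⟹ p = 5/12.
Firm A indifferent between Top and Middle: q·0 + (1−q)·9 = q·4 + (1−q)·(-7) ⟹ 9 + (-9)q = (-7) + 11q ⟹ q = 4/5.

p = 5/12, q = 4/5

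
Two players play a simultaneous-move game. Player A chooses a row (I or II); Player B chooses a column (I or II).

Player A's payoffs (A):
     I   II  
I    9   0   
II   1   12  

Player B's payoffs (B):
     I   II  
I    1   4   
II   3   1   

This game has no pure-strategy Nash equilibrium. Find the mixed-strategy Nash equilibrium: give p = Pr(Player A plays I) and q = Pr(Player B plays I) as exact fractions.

Each player's mixing probability is pinned down by making the *other* player indifferent.
Player B indifferent between I and II: p·1 + (1−p)·3 = p·4 + (1−p)·1 ⟹ 3 + (-2)p = 1 + 3p ⟹ p = 2/5.
Player A indifferent between I and II: q·9 + (1−q)·0 = q·1 + (1−q)·12 ⟹ 0 + 9q = 12 + (-11)q ⟹ q = 3/5.

p = 2/5, q = 3/5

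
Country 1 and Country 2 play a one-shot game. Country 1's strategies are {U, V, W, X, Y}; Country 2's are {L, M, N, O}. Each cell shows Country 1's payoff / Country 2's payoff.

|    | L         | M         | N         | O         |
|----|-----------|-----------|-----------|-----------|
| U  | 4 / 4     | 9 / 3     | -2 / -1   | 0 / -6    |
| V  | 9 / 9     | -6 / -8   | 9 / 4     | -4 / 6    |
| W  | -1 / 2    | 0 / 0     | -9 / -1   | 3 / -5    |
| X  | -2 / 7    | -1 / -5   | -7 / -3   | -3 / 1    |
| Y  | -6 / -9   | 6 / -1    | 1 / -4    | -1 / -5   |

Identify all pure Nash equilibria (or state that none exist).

(V, L)

Find each player's best response to every opponent strategy; NE are the intersections.
Country 1's best responses — vs L: V (payoff 9); vs M: U (payoff 9); vs N: V (payoff 9); vs O: W (payoff 3).
Country 2's best responses — vs U: L (payoff 4); vs V: L (payoff 9); vs W: L (payoff 2); vs X: L (payoff 7); vs Y: M (payoff -1).
The only mutual best response is (V, L); neither player gains by switching there.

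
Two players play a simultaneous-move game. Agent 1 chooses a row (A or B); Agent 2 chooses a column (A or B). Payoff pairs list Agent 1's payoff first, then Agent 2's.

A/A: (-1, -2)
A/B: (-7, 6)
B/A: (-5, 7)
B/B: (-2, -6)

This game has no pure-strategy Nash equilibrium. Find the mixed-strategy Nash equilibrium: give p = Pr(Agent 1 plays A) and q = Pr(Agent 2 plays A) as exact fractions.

p = 13/21, q = 5/9

In a mixed NE each player is indifferent between their pure strategies, so the opponent's mix sets the indifference.
Agent 2 indifferent between A and B: p·(-2) + (1−p)·7 = p·6 + (1−p)·(-6) ⟹ 7 + (-9)p = (-6) + 12p ⟹ p = 13/21.
Agent 1 indifferent between A and B: q·(-1) + (1−q)·(-7) = q·(-5) + (1−q)·(-2) ⟹ (-7) + 6q = (-2) + (-3)q ⟹ q = 5/9.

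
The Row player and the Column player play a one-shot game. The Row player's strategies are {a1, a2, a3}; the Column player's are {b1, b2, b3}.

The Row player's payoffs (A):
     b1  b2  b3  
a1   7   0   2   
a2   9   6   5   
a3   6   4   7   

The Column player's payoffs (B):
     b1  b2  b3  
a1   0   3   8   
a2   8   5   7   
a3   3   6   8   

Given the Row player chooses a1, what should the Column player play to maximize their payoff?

b3

With the Row player fixed at a1, the Column player's payoffs are: b1 → 0, b2 → 3, b3 → 8.
The maximum is 8, achieved by b3.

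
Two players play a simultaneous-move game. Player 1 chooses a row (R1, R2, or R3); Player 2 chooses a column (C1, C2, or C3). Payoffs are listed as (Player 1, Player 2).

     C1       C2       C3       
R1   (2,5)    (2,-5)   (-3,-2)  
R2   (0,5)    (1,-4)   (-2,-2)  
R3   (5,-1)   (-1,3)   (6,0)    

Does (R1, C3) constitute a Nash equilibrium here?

No

Holding Player 2 at C3: Player 1 gets -3 from R1 but could get 6 by switching to R3. Player 1 has a profitable deviation.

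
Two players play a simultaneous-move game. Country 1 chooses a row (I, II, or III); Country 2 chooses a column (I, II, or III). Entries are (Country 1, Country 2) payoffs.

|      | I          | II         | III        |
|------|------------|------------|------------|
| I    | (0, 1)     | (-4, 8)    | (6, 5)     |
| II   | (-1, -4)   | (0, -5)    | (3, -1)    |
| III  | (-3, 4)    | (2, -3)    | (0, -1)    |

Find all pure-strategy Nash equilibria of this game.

None

Find each player's best response to every opponent strategy; NE are the intersections.
Country 1's best responses — vs I: I (payoff 0); vs II: III (payoff 2); vs III: I (payoff 6).
Country 2's best responses — vs I: II (payoff 8); vs II: III (payoff -1); vs III: I (payoff 4).
No cell has both players best-responding. For instance, Country 1's best reply to I is I, but against I Country 2 prefers II over I.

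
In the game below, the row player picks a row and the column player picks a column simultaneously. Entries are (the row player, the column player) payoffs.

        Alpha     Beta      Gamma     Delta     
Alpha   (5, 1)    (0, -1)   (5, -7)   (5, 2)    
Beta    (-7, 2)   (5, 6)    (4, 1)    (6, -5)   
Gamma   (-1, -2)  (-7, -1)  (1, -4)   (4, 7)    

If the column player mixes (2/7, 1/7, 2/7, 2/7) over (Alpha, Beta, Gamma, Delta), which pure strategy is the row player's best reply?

Alpha

The row player's best reply maximizes expected payoff against the mix.
Alpha: (2/7)·5 + (1/7)·0 + (2/7)·5 + (2/7)·5 = 30/7
Beta: (2/7)·(-7) + (1/7)·5 + (2/7)·4 + (2/7)·6 = 11/7
Gamma: (2/7)·(-1) + (1/7)·(-7) + (2/7)·1 + (2/7)·4 = 1/7
Highest expected payoff is 30/7, from Alpha.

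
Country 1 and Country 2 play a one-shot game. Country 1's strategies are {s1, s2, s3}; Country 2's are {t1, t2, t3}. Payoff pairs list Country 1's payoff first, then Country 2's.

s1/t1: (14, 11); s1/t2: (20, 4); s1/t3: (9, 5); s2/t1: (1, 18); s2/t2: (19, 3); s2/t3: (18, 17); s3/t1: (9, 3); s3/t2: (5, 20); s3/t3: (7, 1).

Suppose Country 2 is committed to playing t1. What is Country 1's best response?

s1

With Country 2 fixed at t1, Country 1's payoffs are: s1 → 14, s2 → 1, s3 → 9.
The maximum is 14, achieved by s1.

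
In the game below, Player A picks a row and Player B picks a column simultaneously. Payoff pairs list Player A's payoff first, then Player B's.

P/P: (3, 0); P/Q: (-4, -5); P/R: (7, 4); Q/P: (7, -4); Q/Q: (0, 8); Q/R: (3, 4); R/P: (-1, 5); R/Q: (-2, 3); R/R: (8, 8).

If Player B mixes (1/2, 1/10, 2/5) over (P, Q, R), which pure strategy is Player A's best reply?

Q

Compute Player A's expected payoff from each pure strategy against the given mix.
P: (1/2)·3 + (1/10)·(-4) + (2/5)·7 = 39/10
Q: (1/2)·7 + (1/10)·0 + (2/5)·3 = 47/10
R: (1/2)·(-1) + (1/10)·(-2) + (2/5)·8 = 5/2
Highest expected payoff is 47/10, from Q.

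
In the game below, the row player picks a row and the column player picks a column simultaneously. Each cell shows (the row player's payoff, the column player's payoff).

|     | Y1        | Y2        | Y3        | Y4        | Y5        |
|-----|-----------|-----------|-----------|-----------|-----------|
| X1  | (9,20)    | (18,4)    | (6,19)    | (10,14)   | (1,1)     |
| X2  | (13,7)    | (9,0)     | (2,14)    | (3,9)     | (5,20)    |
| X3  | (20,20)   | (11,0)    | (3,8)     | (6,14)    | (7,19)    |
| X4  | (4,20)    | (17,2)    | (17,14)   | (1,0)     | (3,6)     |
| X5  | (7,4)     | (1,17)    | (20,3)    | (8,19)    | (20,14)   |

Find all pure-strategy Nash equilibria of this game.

Check mutual best responses: a cell is a NE iff neither player can gain by unilaterally deviating.
The row player's best responses — vs Y1: X3 (payoff 20); vs Y2: X1 (payoff 18); vs Y3: X5 (payoff 20); vs Y4: X1 (payoff 10); vs Y5: X5 (payoff 20).
The column player's best responses — vs X1: Y1 (payoff 20); vs X2: Y5 (payoff 20); vs X3: Y1 (payoff 20); vs X4: Y1 (payoff 20); vs X5: Y4 (payoff 19).
The only mutual best response is (X3, Y1); neither player gains by switching there.

(X3, Y1)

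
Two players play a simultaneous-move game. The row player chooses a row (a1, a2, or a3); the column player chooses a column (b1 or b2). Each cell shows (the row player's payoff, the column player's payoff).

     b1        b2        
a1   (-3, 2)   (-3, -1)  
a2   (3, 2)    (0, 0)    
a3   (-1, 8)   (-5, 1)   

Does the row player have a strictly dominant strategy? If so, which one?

Check whether one of the row player's strategies beats all alternatives regardless of what the opponent does.
a2 strictly dominates: vs b1: 3 > each of {-3, -1}; vs b2: 0 > each of {-3, -5}.

a2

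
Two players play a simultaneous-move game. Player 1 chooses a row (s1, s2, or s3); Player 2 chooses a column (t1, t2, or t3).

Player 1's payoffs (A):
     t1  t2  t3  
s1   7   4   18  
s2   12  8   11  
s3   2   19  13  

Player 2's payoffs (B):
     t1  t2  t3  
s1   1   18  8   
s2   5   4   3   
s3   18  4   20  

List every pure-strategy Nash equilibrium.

(s2, t1)

Find each player's best response to every opponent strategy; NE are the intersections.
Player 1's best responses — vs t1: s2 (payoff 12); vs t2: s3 (payoff 19); vs t3: s1 (payoff 18).
Player 2's best responses — vs s1: t2 (payoff 18); vs s2: t1 (payoff 5); vs s3: t3 (payoff 20).
The only mutual best response is (s2, t1); neither player gains by switching there.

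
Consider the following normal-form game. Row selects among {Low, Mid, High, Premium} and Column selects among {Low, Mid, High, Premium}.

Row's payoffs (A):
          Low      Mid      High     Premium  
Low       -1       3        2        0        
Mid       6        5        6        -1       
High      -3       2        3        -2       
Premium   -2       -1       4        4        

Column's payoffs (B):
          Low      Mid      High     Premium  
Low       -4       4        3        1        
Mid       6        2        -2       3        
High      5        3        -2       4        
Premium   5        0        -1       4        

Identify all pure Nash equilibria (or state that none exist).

(Mid, Low)

A profile is a Nash equilibrium when each player is best-responding to the other.
Row's best responses — vs Low: Mid (payoff 6); vs Mid: Mid (payoff 5); vs High: Mid (payoff 6); vs Premium: Premium (payoff 4).
Column's best responses — vs Low: Mid (payoff 4); vs Mid: Low (payoff 6); vs High: Low (payoff 5); vs Premium: Low (payoff 5).
The only mutual best response is (Mid, Low); neither player gains by switching there.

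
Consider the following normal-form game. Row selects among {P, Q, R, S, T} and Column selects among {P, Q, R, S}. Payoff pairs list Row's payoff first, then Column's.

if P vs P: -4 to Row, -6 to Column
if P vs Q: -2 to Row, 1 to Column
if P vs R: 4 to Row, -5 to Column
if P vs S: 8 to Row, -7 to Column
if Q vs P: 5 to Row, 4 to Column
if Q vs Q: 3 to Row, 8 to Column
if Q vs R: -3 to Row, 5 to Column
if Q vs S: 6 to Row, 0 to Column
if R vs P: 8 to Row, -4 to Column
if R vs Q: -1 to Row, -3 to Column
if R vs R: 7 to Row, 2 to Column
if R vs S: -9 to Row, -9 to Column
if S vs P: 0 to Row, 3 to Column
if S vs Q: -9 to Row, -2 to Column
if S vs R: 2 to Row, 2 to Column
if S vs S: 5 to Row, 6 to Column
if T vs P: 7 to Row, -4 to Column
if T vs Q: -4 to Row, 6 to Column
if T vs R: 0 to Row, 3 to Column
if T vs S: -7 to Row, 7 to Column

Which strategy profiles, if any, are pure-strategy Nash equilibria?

A profile is a Nash equilibrium when each player is best-responding to the other.
Row's best responses — vs P: R (payoff 8); vs Q: Q (payoff 3); vs R: R (payoff 7); vs S: P (payoff 8).
Column's best responses — vs P: Q (payoff 1); vs Q: Q (payoff 8); vs R: R (payoff 2); vs S: S (payoff 6); vs T: S (payoff 7).
Mutual best responses occur at (Q, Q) and (R, R); at each, neither player gains by switching.

(Q, Q) and (R, R)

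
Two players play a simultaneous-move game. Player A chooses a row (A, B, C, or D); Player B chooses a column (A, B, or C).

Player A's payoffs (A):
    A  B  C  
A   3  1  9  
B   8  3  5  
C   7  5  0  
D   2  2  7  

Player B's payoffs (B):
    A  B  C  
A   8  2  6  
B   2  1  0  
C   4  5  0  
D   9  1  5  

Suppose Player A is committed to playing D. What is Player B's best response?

A

With Player A fixed at D, Player B's payoffs are: A → 9, B → 1, C → 5.
The maximum is 9, achieved by A.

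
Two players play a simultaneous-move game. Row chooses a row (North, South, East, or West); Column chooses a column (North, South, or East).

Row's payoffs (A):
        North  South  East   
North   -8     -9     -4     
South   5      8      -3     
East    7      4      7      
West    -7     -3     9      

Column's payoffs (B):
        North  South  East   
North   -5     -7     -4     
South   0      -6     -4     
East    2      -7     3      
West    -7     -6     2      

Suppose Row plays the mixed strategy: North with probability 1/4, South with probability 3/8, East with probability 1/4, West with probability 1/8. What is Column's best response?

Compute Column's expected payoff from each pure strategy against the given mix.
North: (1/4)·(-5) + (3/8)·0 + (1/4)·2 + (1/8)·(-7) = -13/8
South: (1/4)·(-7) + (3/8)·(-6) + (1/4)·(-7) + (1/8)·(-6) = -13/2
East: (1/4)·(-4) + (3/8)·(-4) + (1/4)·3 + (1/8)·2 = -3/2
Highest expected payoff is -3/2, from East.

East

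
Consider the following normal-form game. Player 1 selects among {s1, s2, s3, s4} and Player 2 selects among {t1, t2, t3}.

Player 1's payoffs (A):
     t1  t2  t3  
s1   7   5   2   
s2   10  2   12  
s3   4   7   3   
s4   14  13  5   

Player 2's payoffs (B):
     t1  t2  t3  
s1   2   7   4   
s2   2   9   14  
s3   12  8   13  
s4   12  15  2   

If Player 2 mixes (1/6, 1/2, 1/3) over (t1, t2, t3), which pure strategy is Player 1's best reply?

Player 1's best reply maximizes expected payoff against the mix.
s1: (1/6)·7 + (1/2)·5 + (1/3)·2 = 13/3
s2: (1/6)·10 + (1/2)·2 + (1/3)·12 = 20/3
s3: (1/6)·4 + (1/2)·7 + (1/3)·3 = 31/6
s4: (1/6)·14 + (1/2)·13 + (1/3)·5 = 21/2
Highest expected payoff is 21/2, from s4.

s4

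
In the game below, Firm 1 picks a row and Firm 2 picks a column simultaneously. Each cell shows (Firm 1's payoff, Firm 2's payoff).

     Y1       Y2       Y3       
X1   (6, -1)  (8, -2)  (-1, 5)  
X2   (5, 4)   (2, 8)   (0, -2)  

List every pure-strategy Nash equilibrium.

There is no pure-strategy Nash equilibrium

Check mutual best responses: a cell is a NE iff neither player can gain by unilaterally deviating.
Firm 1's best responses — vs Y1: X1 (payoff 6); vs Y2: X1 (payoff 8); vs Y3: X2 (payoff 0).
Firm 2's best responses — vs X1: Y3 (payoff 5); vs X2: Y2 (payoff 8).
No cell has both players best-responding. For instance, Firm 1's best reply to Y1 is X1, but against X1 Firm 2 prefers Y3 over Y1.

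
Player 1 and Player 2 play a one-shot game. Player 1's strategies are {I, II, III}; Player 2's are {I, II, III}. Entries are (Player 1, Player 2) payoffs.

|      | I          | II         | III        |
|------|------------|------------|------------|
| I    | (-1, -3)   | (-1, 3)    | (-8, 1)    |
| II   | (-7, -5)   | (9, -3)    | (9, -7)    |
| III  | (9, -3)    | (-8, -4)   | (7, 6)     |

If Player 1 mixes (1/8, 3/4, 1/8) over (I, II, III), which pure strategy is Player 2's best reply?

Player 2's best reply maximizes expected payoff against the mix.
I: (1/8)·(-3) + (3/4)·(-5) + (1/8)·(-3) = -9/2
II: (1/8)·3 + (3/4)·(-3) + (1/8)·(-4) = -19/8
III: (1/8)·1 + (3/4)·(-7) + (1/8)·6 = -35/8
Highest expected payoff is -19/8, from II.

II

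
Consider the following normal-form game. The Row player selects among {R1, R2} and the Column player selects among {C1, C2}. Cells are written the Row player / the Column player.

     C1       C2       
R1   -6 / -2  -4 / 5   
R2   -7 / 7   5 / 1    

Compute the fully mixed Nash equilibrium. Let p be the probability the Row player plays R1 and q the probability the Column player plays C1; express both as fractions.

p = 6/13, q = 9/10

Each player's mixing probability is pinned down by making the *other* player indifferent.
The Column player indifferent between C1 and C2: p·(-2) + (1−p)·7 = p·5 + (1−p)·1 ⟹ 7 + (-9)p = 1 + 4p ⟹ p = 6/13.
The Row player indifferent between R1 and R2: q·(-6) + (1−q)·(-4) = q·(-7) + (1−q)·5 ⟹ (-4) + (-2)q = 5 + (-12)q ⟹ q = 9/10.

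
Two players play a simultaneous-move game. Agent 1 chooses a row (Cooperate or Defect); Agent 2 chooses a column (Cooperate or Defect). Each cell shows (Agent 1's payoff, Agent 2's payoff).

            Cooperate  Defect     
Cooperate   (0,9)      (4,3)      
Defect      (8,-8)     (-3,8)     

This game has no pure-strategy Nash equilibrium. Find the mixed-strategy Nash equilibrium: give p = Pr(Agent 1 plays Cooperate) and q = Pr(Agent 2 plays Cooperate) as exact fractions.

Each player's mixing probability is pinned down by making the *other* player indifferent.
Agent 2 indifferent between Cooperate and Defect: p·9 + (1−p)·(-8) = p·3 + (1−p)·8 ⟹ (-8) + 17p = 8 + (-5)p ⟹ p = 8/11.
Agent 1 indifferent between Cooperate and Defect: q·0 + (1−q)·4 = q·8 + (1−q)·(-3) ⟹ 4 + (-4)q = (-3) + 11q ⟹ q = 7/15.

p = 8/11, q = 7/15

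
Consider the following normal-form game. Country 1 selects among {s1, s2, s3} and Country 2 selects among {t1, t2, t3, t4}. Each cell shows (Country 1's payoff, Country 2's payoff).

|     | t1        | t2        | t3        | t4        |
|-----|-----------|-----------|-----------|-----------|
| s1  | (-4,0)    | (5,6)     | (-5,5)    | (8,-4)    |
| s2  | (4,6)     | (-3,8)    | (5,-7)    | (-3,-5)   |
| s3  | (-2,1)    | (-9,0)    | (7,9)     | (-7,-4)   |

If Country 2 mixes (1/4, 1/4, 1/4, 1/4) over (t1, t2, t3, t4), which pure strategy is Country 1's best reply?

s1

Country 1's best reply maximizes expected payoff against the mix.
s1: (1/4)·(-4) + (1/4)·5 + (1/4)·(-5) + (1/4)·8 = 1
s2: (1/4)·4 + (1/4)·(-3) + (1/4)·5 + (1/4)·(-3) = 3/4
s3: (1/4)·(-2) + (1/4)·(-9) + (1/4)·7 + (1/4)·(-7) = -11/4
Highest expected payoff is 1, from s1.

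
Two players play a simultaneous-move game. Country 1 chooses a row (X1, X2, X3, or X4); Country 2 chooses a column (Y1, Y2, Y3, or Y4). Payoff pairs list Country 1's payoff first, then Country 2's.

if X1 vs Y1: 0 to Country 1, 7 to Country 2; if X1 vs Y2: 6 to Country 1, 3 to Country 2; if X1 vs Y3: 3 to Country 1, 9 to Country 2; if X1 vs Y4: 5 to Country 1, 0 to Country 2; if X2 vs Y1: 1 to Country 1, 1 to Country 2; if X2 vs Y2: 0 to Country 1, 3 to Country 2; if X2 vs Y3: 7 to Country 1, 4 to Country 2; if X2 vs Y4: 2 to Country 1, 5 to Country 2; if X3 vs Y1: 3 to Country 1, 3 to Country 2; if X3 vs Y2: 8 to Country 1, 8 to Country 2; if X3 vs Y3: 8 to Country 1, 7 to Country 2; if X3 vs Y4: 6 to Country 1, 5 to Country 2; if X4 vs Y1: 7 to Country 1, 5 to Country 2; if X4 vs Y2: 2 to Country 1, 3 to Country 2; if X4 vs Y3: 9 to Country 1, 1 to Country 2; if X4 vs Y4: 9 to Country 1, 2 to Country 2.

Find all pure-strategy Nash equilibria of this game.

Find each player's best response to every opponent strategy; NE are the intersections.
Country 1's best responses — vs Y1: X4 (payoff 7); vs Y2: X3 (payoff 8); vs Y3: X4 (payoff 9); vs Y4: X4 (payoff 9).
Country 2's best responses — vs X1: Y3 (payoff 9); vs X2: Y4 (payoff 5); vs X3: Y2 (payoff 8); vs X4: Y1 (payoff 5).
Mutual best responses occur at (X3, Y2) and (X4, Y1); at each, neither player gains by switching.

(X3, Y2) and (X4, Y1)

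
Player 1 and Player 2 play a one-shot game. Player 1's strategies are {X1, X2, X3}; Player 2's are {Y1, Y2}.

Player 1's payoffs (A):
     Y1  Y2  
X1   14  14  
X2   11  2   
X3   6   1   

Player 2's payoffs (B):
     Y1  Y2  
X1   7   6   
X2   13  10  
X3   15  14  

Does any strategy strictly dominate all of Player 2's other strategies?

A strategy is strictly dominant if it gives Player 2 a strictly higher payoff than every other strategy, against every choice by the opponent.
Y1 strictly dominates: vs X1: 7 > 6; vs X2: 13 > 10; vs X3: 15 > 14.

Y1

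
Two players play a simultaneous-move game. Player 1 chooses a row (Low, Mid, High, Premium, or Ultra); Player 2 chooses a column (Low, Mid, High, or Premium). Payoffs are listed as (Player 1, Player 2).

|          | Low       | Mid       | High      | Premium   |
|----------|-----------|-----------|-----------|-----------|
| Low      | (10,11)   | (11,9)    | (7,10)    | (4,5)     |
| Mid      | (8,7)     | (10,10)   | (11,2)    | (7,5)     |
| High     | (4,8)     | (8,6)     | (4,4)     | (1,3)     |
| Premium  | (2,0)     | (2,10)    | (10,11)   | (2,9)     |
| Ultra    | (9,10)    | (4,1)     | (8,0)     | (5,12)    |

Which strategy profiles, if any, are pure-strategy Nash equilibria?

Find each player's best response to every opponent strategy; NE are the intersections.
Player 1's best responses — vs Low: Low (payoff 10); vs Mid: Low (payoff 11); vs High: Mid (payoff 11); vs Premium: Mid (payoff 7).
Player 2's best responses — vs Low: Low (payoff 11); vs Mid: Mid (payoff 10); vs High: Low (payoff 8); vs Premium: High (payoff 11); vs Ultra: Premium (payoff 12).
The only mutual best response is (Low, Low); neither player gains by switching there.

(Low, Low)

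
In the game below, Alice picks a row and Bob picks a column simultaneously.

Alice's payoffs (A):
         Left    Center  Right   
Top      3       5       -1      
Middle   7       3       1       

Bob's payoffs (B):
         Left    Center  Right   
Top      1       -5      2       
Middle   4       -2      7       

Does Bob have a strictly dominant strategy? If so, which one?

A strategy is strictly dominant if it gives Bob a strictly higher payoff than every other strategy, against every choice by the opponent.
Right strictly dominates: vs Top: 2 > each of {1, -5}; vs Middle: 7 > each of {4, -2}.

Right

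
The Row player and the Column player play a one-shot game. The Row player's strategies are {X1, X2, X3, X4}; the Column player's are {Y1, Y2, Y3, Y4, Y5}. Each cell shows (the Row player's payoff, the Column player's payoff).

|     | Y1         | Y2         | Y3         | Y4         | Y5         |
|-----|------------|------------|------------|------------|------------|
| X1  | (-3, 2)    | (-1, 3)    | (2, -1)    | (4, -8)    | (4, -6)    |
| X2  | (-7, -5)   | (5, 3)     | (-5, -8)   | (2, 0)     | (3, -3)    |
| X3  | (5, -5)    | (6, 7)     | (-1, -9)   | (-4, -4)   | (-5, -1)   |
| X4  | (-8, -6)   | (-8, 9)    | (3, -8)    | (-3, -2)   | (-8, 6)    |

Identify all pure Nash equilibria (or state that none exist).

(X3, Y2)

A profile is a Nash equilibrium when each player is best-responding to the other.
The Row player's best responses — vs Y1: X3 (payoff 5); vs Y2: X3 (payoff 6); vs Y3: X4 (payoff 3); vs Y4: X1 (payoff 4); vs Y5: X1 (payoff 4).
The Column player's best responses — vs X1: Y2 (payoff 3); vs X2: Y2 (payoff 3); vs X3: Y2 (payoff 7); vs X4: Y2 (payoff 9).
The only mutual best response is (X3, Y2); neither player gains by switching there.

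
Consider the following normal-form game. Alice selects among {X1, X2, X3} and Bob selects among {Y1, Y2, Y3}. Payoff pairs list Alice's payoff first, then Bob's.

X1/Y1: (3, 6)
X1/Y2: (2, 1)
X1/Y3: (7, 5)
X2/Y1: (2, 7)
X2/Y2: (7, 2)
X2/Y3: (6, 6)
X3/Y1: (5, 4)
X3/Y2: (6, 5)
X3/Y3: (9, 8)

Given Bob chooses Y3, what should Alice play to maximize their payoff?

X3

With Bob fixed at Y3, Alice's payoffs are: X1 → 7, X2 → 6, X3 → 9.
The maximum is 9, achieved by X3.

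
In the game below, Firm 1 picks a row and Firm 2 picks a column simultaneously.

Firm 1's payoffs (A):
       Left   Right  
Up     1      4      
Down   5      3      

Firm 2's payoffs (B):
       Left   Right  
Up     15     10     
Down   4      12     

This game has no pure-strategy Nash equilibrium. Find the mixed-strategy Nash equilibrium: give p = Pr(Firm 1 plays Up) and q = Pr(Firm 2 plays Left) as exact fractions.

Each player's mixing probability is pinned down by making the *other* player indifferent.
Firm 2 indifferent between Left and Right: p·15 + (1−p)·4 = p·10 + (1−p)·12 ⟹ 4 + 11p = 12 + (-2)p ⟹ p = 8/13.
Firm 1 indifferent between Up and Down: q·1 + (1−q)·4 = q·5 + (1−q)·3 ⟹ 4 + (-3)q = 3 + 2q ⟹ q = 1/5.

p = 8/13, q = 1/5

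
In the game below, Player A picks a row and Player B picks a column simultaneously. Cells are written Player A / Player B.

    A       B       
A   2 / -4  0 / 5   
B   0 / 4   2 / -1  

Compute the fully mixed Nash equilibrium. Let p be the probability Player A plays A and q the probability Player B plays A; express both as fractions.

In a mixed NE each player is indifferent between their pure strategies, so the opponent's mix sets the indifference.
Player B indifferent between A and B: p·(-4) + (1−p)·4 = p·5 + (1−p)·(-1) ⟹ 4 + (-8)p = (-1) + 6p ⟹ p = 5/14.
Player A indifferent between A and B: q·2 + (1−q)·0 = q·0 + (1−q)·2 ⟹ 0 + 2q = 2 + (-2)q ⟹ q = 1/2.

p = 5/14, q = 1/2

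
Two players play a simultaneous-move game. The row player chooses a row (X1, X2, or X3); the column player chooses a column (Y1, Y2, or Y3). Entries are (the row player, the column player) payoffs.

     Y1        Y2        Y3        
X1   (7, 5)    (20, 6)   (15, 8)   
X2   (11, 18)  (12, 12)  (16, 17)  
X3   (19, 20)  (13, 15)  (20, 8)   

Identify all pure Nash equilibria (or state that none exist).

(X3, Y1)

A profile is a Nash equilibrium when each player is best-responding to the other.
The row player's best responses — vs Y1: X3 (payoff 19); vs Y2: X1 (payoff 20); vs Y3: X3 (payoff 20).
The column player's best responses — vs X1: Y3 (payoff 8); vs X2: Y1 (payoff 18); vs X3: Y1 (payoff 20).
The only mutual best response is (X3, Y1); neither player gains by switching there.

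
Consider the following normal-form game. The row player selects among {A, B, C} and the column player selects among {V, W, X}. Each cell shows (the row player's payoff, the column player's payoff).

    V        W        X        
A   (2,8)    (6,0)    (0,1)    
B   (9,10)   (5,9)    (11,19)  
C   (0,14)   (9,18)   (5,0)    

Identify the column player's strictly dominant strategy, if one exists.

A strategy is strictly dominant if it gives the column player a strictly higher payoff than every other strategy, against every choice by the opponent.
V is not dominant: against B, X gives 19 > 10.
W is not dominant: against A, V gives 8 > 0.
X is not dominant: against A, V gives 8 > 1.
No single strategy is best against every opponent action.

None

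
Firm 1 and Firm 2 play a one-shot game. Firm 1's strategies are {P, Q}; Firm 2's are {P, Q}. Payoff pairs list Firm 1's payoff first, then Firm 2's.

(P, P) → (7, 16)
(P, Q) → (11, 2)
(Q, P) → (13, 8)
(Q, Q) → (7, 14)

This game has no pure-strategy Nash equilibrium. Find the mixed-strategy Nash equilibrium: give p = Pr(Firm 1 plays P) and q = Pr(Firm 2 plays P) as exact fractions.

In a mixed NE each player is indifferent between their pure strategies, so the opponent's mix sets the indifference.
Firm 2 indifferent between P and Q: p·16 + (1−p)·8 = p·2 + (1−p)·14 ⟹ 8 + 8p = 14 + (-12)p ⟹ p = 3/10.
Firm 1 indifferent between P and Q: q·7 + (1−q)·11 = q·13 + (1−q)·7 ⟹ 11 + (-4)q = 7 + 6q ⟹ q = 2/5.

p = 3/10, q = 2/5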